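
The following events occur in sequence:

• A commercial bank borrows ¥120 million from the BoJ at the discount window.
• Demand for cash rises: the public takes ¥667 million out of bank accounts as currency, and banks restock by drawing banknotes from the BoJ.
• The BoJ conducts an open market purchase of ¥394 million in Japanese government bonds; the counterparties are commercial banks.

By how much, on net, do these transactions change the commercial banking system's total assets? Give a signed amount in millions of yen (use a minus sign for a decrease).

BoJ balance sheet:
  Assets:      Securities +¥394M, Loans to banks +¥120M
  Liabilities: Bank reserves −¥153M, Currency in circulation +¥667M
Commercial banking system:
  Assets:      Reserves at CB −¥153M, Securities −¥394M
  Liabilities: Checkable deposits −¥667M, Borrowings from CB +¥120M
Change in total bank assets = -¥547 million.

-¥547 million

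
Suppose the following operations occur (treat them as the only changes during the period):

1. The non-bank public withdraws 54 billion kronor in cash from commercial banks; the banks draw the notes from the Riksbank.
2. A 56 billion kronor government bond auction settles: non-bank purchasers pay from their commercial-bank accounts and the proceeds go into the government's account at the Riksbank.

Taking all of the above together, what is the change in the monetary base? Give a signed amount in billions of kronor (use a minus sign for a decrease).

Currency withdrawal 54 billion kronor: just a shift between currency and reserves — both are base money → 0.
Government account inflow 56 billion kronor: reserves shift to a non-base liability → −56B.
Net: 0 − 56 = -56 billion.

-56 billion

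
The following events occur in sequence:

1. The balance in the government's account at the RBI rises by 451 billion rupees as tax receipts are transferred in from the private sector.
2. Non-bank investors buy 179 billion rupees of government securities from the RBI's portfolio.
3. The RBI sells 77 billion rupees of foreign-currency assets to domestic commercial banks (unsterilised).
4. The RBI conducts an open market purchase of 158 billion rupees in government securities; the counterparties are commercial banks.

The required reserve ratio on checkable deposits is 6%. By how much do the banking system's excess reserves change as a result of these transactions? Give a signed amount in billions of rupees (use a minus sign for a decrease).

Government account inflow 451 billion rupees: reserves −451B, deposits −451B.
Asset sale (to non-banks) 179 billion rupees: reserves −179B, deposits −179B.
FX sale 77 billion rupees: reserves −77B, deposits 0.
OMO purchase (from banks) 158 billion rupees: reserves +158B, deposits 0.
Totals: Δreserves = −549B, Δdeposits = −630B.
Δrequired reserves = 6% × −630B = −37.8B.
Δexcess reserves = Δreserves − Δrequired = −549B − (−37.8B) = -511.2 billion.

-511.2 billion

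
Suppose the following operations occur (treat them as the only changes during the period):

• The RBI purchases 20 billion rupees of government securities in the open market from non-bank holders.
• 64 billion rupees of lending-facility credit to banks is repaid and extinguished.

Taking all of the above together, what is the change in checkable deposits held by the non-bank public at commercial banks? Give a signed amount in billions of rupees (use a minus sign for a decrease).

Asset purchase (from non-banks) 20 billion rupees: non-bank counterparties' bank balances rise → +20B.
Discount-window repayment 64 billion rupees: the counterparty is a bank, so public deposits are unchanged → 0.
Net: 20 + 0 = +20 billion.

+20 billion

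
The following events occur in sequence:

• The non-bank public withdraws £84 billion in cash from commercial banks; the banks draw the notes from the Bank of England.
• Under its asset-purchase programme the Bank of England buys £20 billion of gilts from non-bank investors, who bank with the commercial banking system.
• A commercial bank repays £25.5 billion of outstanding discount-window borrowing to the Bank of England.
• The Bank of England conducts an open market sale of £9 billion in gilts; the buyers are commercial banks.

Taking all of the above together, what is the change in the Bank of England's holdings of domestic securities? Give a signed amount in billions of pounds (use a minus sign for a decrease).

+£11 billion

Bank of England balance sheet:
  Assets:      Securities +£11B, Loans to banks −£25.5B
  Liabilities: Bank reserves −£98.5B, Currency in circulation +£84B
Commercial banking system:
  Assets:      Reserves at CB −£98.5B, Securities +£9B
  Liabilities: Checkable deposits −£64B, Borrowings from CB −£25.5B
So the change in the Bank of England's holdings of domestic securities is +£11 billion.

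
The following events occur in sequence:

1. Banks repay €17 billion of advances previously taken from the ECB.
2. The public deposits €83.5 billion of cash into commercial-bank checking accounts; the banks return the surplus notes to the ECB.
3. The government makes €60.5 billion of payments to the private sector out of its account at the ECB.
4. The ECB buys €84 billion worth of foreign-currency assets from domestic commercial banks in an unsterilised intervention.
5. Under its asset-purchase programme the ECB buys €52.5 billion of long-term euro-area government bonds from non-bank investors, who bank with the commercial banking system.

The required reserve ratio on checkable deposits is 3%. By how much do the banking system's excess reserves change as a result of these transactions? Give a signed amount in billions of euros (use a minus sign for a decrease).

+€257.605 billion

Discount-window repayment €17 billion: reserves −€17B, deposits 0.
Currency deposit €83.5 billion: reserves +€83.5B, deposits +€83.5B.
Government spending €60.5 billion: reserves +€60.5B, deposits +€60.5B.
FX purchase €84 billion: reserves +€84B, deposits 0.
Asset purchase (from non-banks) €52.5 billion: reserves +€52.5B, deposits +€52.5B.
Totals: Δreserves = +€263.5B, Δdeposits = +€196.5B.
Δrequired reserves = 3% × +€196.5B = +€5.895B.
Δexcess reserves = Δreserves − Δrequired = +€263.5B − (+€5.895B) = +€257.605 billion.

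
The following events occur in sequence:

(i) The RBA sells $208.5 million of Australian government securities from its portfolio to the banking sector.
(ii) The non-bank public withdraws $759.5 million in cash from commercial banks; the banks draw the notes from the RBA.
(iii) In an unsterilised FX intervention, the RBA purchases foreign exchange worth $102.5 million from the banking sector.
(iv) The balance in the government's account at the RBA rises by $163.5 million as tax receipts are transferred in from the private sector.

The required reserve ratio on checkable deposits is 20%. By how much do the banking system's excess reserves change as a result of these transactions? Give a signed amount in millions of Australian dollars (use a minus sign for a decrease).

OMO sale (to banks) $208.5 million: reserves −$208.5M, deposits 0.
Currency withdrawal $759.5 million: reserves −$759.5M, deposits −$759.5M.
FX purchase $102.5 million: reserves +$102.5M, deposits 0.
Government account inflow $163.5 million: reserves −$163.5M, deposits −$163.5M.
Totals: Δreserves = −$1029M, Δdeposits = −$923M.
Δrequired reserves = 20% × −$923M = −$184.6M.
Δexcess reserves = Δreserves − Δrequired = −$1029M − (−$184.6M) = -$844.4 million.

-$844.4 million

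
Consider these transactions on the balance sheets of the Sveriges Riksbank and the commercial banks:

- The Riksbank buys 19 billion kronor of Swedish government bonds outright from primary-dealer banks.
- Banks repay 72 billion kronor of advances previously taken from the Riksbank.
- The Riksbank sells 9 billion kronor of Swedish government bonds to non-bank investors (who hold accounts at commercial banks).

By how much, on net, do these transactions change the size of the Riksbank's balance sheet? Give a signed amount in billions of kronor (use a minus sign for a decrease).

OMO purchase (from banks) 19 billion kronor: a Riksbank asset is acquired → +19B.
Discount-window repayment 72 billion kronor: a Riksbank asset is shed → −72B.
Asset sale (to non-banks) 9 billion kronor: a Riksbank asset is shed → −9B.
Net: 19 − 72 − 9 = -62 billion.

-62 billion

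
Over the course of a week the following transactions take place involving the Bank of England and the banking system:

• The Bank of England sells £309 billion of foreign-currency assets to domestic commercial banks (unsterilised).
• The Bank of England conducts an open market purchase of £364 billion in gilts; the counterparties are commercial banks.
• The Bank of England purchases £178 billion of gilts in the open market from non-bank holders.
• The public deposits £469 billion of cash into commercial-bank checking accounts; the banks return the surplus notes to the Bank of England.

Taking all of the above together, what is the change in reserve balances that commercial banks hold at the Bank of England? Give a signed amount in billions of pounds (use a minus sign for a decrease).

+£702 billion

Bank of England balance sheet:
  Assets:      Securities +£542B, Foreign assets −£309B
  Liabilities: Bank reserves +£702B, Currency in circulation −£469B
Commercial banking system:
  Assets:      Reserves at CB +£702B, Securities −£364B, Foreign assets +£309B
  Liabilities: Checkable deposits +£647B
So the change in reserve balances that commercial banks hold at the Bank of England is +£702 billion.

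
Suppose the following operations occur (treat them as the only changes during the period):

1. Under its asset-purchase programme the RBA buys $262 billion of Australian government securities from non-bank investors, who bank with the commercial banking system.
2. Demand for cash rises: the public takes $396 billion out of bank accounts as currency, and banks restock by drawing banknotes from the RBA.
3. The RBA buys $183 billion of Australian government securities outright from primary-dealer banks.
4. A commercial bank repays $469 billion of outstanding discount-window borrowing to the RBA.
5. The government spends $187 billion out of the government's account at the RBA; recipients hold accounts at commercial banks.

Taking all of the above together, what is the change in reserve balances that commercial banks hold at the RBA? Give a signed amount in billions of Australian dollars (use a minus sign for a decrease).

-$233 billion

Asset purchase (from non-banks) $262 billion: the RBA pays by crediting reserve accounts → +$262B.
Currency withdrawal $396 billion: banks swap reserves for currency → −$396B.
OMO purchase (from banks) $183 billion: the RBA pays by crediting reserve accounts → +$183B.
Discount-window repayment $469 billion: repayment is debited from reserves → −$469B.
Government spending $187 billion: government payments flow into bank reserve accounts → +$187B.
Net: 262 − 396 + 183 − 469 + 187 = -$233 billion.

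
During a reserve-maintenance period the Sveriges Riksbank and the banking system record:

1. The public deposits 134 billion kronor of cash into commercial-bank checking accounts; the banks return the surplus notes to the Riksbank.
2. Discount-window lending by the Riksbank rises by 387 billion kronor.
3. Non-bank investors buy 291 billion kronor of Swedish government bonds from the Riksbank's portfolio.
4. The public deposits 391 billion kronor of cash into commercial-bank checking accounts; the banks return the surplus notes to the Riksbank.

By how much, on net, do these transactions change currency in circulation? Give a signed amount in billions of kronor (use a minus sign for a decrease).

-525 billion

Riksbank balance sheet:
  Assets:      Securities −291B, Loans to banks +387B
  Liabilities: Bank reserves +621B, Currency in circulation −525B
Commercial banking system:
  Assets:      Reserves at CB +621B
  Liabilities: Checkable deposits +234B, Borrowings from CB +387B
So the change in currency in circulation is -525 billion.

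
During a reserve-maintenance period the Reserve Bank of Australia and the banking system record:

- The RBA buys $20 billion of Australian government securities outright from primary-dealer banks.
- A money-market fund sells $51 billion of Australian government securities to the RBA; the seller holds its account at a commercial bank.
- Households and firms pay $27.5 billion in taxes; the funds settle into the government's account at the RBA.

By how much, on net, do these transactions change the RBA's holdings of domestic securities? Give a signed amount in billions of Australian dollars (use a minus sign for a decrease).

+$71 billion

OMO purchase (from banks) $20 billion: securities added to the RBA's portfolio → +$20B.
Asset purchase (from non-banks) $51 billion: securities added to the RBA's portfolio → +$51B.
Government account inflow $27.5 billion: the RBA's securities portfolio is untouched → 0.
Net: 20 + 51 + 0 = +$71 billion.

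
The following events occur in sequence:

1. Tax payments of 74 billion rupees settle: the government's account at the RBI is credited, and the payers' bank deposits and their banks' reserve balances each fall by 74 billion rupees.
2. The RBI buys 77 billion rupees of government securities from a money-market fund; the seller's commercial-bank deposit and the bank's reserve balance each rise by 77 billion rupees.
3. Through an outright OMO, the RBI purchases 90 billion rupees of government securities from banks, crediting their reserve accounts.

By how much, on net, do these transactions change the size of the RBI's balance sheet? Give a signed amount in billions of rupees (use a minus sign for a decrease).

+167 billion

RBI balance sheet:
  Assets:      Securities +167B
  Liabilities: Bank reserves +93B, Government deposits +74B
Commercial banking system:
  Assets:      Reserves at CB +93B, Securities −90B
  Liabilities: Checkable deposits +3B
Change in total RBI assets = +167 billion.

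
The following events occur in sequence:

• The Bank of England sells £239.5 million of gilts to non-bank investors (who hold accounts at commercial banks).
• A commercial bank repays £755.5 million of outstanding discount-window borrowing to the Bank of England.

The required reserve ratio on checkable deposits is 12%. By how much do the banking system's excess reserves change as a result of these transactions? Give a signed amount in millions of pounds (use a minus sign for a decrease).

-£966.26 million

Asset sale (to non-banks) £239.5 million: reserves −£239.5M, deposits −£239.5M.
Discount-window repayment £755.5 million: reserves −£755.5M, deposits 0.
Totals: Δreserves = −£995M, Δdeposits = −£239.5M.
Δrequired reserves = 12% × −£239.5M = −£28.74M.
Δexcess reserves = Δreserves − Δrequired = −£995M − (−£28.74M) = -£966.26 million.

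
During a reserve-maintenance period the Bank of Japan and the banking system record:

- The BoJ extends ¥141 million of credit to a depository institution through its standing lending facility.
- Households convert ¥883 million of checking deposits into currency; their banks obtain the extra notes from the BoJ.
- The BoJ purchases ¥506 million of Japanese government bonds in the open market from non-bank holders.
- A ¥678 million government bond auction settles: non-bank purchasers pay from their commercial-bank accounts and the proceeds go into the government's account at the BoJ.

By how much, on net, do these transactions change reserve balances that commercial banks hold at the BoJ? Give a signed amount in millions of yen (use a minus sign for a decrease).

Discount-window loan ¥141 million: the loan is credited to the bank's reserve account → +¥141M.
Currency withdrawal ¥883 million: banks swap reserves for currency → −¥883M.
Asset purchase (from non-banks) ¥506 million: the BoJ pays by crediting reserve accounts → +¥506M.
Government account inflow ¥678 million: funds move from bank reserves into the government account → −¥678M.
Net: 141 − 883 + 506 − 678 = -¥914 million.

-¥914 million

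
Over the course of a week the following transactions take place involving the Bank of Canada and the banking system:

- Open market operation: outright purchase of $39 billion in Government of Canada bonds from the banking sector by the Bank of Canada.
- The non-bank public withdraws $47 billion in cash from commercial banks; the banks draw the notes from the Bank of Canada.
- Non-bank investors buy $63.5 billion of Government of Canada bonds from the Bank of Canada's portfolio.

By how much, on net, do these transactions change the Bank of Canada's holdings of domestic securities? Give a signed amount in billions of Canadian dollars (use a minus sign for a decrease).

OMO purchase (from banks) $39 billion: securities added to the Bank of Canada's portfolio → +$39B.
Currency withdrawal $47 billion: the Bank of Canada's securities portfolio is untouched → 0.
Asset sale (to non-banks) $63.5 billion: securities removed from the Bank of Canada's portfolio → −$63.5B.
Net: 39 + 0 − 63.5 = -$24.5 billion.

-$24.5 billion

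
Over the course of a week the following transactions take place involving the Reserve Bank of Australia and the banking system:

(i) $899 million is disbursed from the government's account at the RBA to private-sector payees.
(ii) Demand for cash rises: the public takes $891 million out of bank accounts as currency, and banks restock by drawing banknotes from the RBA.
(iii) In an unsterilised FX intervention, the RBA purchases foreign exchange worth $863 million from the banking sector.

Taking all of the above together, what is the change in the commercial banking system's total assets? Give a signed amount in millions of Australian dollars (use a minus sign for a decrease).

Government spending $899 million: bank balance sheets expand → +$899M.
Currency withdrawal $891 million: bank balance sheets shrink → −$891M.
FX purchase $863 million: just an asset swap on bank balance sheets → 0.
Net: 899 − 891 + 0 = +$8 million.

+$8 million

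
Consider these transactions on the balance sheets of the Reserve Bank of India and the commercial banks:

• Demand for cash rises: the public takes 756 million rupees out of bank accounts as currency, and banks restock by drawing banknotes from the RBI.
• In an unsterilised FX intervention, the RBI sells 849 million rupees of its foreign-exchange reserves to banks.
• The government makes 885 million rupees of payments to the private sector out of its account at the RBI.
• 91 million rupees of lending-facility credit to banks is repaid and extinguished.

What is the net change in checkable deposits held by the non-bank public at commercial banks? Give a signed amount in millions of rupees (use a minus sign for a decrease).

Currency withdrawal 756 million rupees: non-bank counterparties' bank balances fall → −756M.
FX sale 849 million rupees: the counterparty is a bank, so public deposits are unchanged → 0.
Government spending 885 million rupees: non-bank counterparties' bank balances rise → +885M.
Discount-window repayment 91 million rupees: the counterparty is a bank, so public deposits are unchanged → 0.
Net: −756 + 0 + 885 + 0 = +129 million.

+129 million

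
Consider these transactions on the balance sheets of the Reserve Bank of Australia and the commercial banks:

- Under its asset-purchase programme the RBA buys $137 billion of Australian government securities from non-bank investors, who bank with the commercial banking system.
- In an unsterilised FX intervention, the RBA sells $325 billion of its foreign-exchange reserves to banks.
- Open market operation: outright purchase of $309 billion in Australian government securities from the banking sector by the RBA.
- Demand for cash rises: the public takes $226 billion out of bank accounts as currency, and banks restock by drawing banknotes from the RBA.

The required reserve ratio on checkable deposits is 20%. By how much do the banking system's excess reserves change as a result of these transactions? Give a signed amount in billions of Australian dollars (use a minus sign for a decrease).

-$87.2 billion

Asset purchase (from non-banks) $137 billion: reserves +$137B, deposits +$137B.
FX sale $325 billion: reserves −$325B, deposits 0.
OMO purchase (from banks) $309 billion: reserves +$309B, deposits 0.
Currency withdrawal $226 billion: reserves −$226B, deposits −$226B.
Totals: Δreserves = −$105B, Δdeposits = −$89B.
Δrequired reserves = 20% × −$89B = −$17.8B.
Δexcess reserves = Δreserves − Δrequired = −$105B − (−$17.8B) = -$87.2 billion.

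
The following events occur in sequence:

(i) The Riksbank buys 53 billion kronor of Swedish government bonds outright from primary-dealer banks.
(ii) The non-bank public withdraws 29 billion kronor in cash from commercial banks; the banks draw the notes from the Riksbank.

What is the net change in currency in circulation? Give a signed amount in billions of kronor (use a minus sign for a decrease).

Riksbank balance sheet:
  Assets:      Securities +53B
  Liabilities: Bank reserves +24B, Currency in circulation +29B
So the change in currency in circulation is +29 billion.

+29 billion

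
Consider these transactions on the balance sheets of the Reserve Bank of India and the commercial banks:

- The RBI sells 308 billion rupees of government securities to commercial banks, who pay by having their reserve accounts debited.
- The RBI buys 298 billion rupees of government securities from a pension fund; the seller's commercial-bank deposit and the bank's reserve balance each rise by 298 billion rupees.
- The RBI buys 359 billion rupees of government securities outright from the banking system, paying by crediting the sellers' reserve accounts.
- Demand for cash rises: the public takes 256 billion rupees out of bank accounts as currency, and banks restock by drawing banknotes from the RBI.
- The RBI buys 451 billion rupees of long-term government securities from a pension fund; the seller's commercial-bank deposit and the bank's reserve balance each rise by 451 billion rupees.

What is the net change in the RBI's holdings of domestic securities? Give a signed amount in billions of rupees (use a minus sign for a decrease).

RBI balance sheet:
  Assets:      Securities +800B
  Liabilities: Bank reserves +544B, Currency in circulation +256B
Commercial banking system:
  Assets:      Reserves at CB +544B, Securities −51B
  Liabilities: Checkable deposits +493B
So the change in the RBI's holdings of domestic securities is +800 billion.

+800 billion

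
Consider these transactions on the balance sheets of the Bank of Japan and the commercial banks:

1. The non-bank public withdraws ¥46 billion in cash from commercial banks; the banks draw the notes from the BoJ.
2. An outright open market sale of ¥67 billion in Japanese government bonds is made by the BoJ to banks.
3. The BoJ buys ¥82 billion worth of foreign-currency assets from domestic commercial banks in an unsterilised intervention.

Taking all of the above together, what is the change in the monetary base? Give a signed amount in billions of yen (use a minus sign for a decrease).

+¥15 billion

Currency withdrawal ¥46 billion: just a shift between currency and reserves — both are base money → 0.
OMO sale (to banks) ¥67 billion: BoJ balance sheet contracts → −¥67B.
FX purchase ¥82 billion: BoJ balance sheet expands → +¥82B.
Net: 0 − 67 + 82 = +¥15 billion.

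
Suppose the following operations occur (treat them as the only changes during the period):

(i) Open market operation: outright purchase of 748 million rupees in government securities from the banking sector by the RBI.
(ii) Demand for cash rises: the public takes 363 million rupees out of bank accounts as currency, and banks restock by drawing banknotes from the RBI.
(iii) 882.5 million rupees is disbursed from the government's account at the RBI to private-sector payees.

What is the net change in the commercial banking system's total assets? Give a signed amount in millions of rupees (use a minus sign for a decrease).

RBI balance sheet:
  Assets:      Securities +748M
  Liabilities: Bank reserves +1267.5M, Currency in circulation +363M, Government deposits −882.5M
Commercial banking system:
  Assets:      Reserves at CB +1267.5M, Securities −748M
  Liabilities: Checkable deposits +519.5M
Change in total bank assets = +519.5 million.

+519.5 million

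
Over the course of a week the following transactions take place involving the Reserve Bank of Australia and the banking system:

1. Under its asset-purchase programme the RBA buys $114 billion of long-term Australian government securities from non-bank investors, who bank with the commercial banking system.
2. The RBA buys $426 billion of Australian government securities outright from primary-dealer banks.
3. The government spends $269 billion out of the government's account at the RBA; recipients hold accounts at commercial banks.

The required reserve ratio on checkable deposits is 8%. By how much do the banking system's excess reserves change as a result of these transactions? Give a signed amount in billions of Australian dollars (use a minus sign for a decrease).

Asset purchase (from non-banks) $114 billion: reserves +$114B, deposits +$114B.
OMO purchase (from banks) $426 billion: reserves +$426B, deposits 0.
Government spending $269 billion: reserves +$269B, deposits +$269B.
Totals: Δreserves = +$809B, Δdeposits = +$383B.
Δrequired reserves = 8% × +$383B = +$30.64B.
Δexcess reserves = Δreserves − Δrequired = +$809B − (+$30.64B) = +$778.36 billion.

+$778.36 billion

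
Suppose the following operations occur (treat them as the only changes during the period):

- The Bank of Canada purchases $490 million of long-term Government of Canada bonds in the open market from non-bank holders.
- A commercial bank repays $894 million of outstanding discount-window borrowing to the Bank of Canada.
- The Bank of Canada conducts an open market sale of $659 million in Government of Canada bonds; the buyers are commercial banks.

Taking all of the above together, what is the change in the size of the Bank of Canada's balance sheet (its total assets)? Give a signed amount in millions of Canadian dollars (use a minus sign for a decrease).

-$1063 million

Asset purchase (from non-banks) $490 million: a Bank of Canada asset is acquired → +$490M.
Discount-window repayment $894 million: a Bank of Canada asset is shed → −$894M.
OMO sale (to banks) $659 million: a Bank of Canada asset is shed → −$659M.
Net: 490 − 894 − 659 = -$1063 million.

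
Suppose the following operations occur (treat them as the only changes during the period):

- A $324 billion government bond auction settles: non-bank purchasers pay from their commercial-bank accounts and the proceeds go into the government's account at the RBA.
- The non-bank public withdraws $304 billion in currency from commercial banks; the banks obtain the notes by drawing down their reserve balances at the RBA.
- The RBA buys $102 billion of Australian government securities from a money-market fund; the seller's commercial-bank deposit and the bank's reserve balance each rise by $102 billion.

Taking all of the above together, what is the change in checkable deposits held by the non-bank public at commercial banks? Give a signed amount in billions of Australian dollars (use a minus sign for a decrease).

RBA balance sheet:
  Assets:      Securities +$102B
  Liabilities: Bank reserves −$526B, Currency in circulation +$304B, Government deposits +$324B
Commercial banking system:
  Assets:      Reserves at CB −$526B
  Liabilities: Checkable deposits −$526B
So the change in checkable deposits held by the non-bank public at commercial banks is -$526 billion.

-$526 billion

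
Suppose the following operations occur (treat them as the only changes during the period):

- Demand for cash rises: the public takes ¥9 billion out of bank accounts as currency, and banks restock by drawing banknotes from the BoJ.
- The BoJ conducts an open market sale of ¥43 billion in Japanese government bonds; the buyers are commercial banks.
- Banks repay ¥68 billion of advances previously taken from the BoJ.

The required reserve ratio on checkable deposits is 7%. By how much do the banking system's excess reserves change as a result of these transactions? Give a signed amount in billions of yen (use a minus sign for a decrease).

-¥119.37 billion

Currency withdrawal ¥9 billion: reserves −¥9B, deposits −¥9B.
OMO sale (to banks) ¥43 billion: reserves −¥43B, deposits 0.
Discount-window repayment ¥68 billion: reserves −¥68B, deposits 0.
Totals: Δreserves = −¥120B, Δdeposits = −¥9B.
Δrequired reserves = 7% × −¥9B = −¥0.63B.
Δexcess reserves = Δreserves − Δrequired = −¥120B − (−¥0.63B) = -¥119.37 billion.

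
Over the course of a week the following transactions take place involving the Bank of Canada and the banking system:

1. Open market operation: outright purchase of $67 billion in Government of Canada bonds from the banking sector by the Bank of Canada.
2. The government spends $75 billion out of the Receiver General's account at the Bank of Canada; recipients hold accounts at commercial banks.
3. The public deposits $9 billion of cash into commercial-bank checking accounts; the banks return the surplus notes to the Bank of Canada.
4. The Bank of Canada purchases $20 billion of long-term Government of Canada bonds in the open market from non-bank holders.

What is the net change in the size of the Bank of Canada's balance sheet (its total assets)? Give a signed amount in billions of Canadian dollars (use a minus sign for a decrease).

Bank of Canada balance sheet:
  Assets:      Securities +$87B
  Liabilities: Bank reserves +$171B, Currency in circulation −$9B, Government deposits −$75B
Change in total Bank of Canada assets = +$87 billion.

+$87 billion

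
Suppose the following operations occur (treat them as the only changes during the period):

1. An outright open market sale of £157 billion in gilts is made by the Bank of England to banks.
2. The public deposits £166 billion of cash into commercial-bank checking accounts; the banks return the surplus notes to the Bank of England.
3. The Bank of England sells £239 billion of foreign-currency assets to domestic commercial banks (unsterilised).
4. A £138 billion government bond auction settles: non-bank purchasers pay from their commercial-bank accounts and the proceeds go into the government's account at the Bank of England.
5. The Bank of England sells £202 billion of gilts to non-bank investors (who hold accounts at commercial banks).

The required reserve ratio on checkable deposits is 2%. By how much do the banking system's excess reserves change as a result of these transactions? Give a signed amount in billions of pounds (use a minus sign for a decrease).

-£566.52 billion

OMO sale (to banks) £157 billion: reserves −£157B, deposits 0.
Currency deposit £166 billion: reserves +£166B, deposits +£166B.
FX sale £239 billion: reserves −£239B, deposits 0.
Government account inflow £138 billion: reserves −£138B, deposits −£138B.
Asset sale (to non-banks) £202 billion: reserves −£202B, deposits −£202B.
Totals: Δreserves = −£570B, Δdeposits = −£174B.
Δrequired reserves = 2% × −£174B = −£3.48B.
Δexcess reserves = Δreserves − Δrequired = −£570B − (−£3.48B) = -£566.52 billion.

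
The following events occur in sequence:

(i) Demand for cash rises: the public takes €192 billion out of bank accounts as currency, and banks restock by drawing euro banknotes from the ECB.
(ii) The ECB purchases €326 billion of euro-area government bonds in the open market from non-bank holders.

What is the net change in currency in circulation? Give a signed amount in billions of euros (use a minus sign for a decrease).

ECB balance sheet:
  Assets:      Securities +€326B
  Liabilities: Bank reserves +€134B, Currency in circulation +€192B
So the change in currency in circulation is +€192 billion.

+€192 billion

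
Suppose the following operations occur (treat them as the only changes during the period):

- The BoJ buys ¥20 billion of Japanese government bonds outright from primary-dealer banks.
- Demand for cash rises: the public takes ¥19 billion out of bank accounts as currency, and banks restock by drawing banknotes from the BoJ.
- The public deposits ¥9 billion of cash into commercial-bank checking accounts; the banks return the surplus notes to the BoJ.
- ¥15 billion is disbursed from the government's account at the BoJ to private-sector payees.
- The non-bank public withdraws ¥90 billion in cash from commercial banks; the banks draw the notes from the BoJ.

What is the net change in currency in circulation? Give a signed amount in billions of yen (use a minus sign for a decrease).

+¥100 billion

OMO purchase (from banks) ¥20 billion: no currency enters or leaves circulation → 0.
Currency withdrawal ¥19 billion: notes leave the central bank → +¥19B.
Currency deposit ¥9 billion: notes return to the central bank → −¥9B.
Government spending ¥15 billion: no currency enters or leaves circulation → 0.
Currency withdrawal ¥90 billion: notes leave the central bank → +¥90B.
Net: 0 + 19 − 9 + 0 + 90 = +¥100 billion.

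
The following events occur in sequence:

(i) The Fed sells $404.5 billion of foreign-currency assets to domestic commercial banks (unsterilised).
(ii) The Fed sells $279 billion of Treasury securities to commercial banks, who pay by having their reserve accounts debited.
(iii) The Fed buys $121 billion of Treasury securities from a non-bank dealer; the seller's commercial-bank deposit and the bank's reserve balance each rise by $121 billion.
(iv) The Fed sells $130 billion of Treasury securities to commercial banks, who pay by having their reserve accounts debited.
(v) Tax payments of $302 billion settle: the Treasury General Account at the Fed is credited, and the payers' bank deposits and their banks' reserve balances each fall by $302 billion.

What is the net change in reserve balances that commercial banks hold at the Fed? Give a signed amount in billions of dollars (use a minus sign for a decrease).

FX sale $404.5 billion: the buying banks pay out of their reserve balances → −$404.5B.
OMO sale (to banks) $279 billion: the buying banks pay out of their reserve balances → −$279B.
Asset purchase (from non-banks) $121 billion: the Fed pays by crediting reserve accounts → +$121B.
OMO sale (to banks) $130 billion: the buying banks pay out of their reserve balances → −$130B.
Government account inflow $302 billion: funds move from bank reserves into the government account → −$302B.
Net: −404.5 − 279 + 121 − 130 − 302 = -$994.5 billion.

-$994.5 billion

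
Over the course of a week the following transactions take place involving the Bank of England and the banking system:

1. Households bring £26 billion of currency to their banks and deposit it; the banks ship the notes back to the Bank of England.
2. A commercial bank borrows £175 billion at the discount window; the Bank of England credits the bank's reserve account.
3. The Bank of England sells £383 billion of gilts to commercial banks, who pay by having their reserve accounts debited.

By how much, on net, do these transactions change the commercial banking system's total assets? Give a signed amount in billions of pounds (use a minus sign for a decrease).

+£201 billion

Currency deposit £26 billion: bank balance sheets expand → +£26B.
Discount-window loan £175 billion: bank balance sheets expand → +£175B.
OMO sale (to banks) £383 billion: just an asset swap on bank balance sheets → 0.
Net: 26 + 175 + 0 = +£201 billion.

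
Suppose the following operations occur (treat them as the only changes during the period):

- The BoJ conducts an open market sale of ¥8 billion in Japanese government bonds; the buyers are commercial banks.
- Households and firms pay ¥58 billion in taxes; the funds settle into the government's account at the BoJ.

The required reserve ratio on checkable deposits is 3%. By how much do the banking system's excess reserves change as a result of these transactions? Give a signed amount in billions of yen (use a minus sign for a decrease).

-¥64.26 billion

OMO sale (to banks) ¥8 billion: reserves −¥8B, deposits 0.
Government account inflow ¥58 billion: reserves −¥58B, deposits −¥58B.
Totals: Δreserves = −¥66B, Δdeposits = −¥58B.
Δrequired reserves = 3% × −¥58B = −¥1.74B.
Δexcess reserves = Δreserves − Δrequired = −¥66B − (−¥1.74B) = -¥64.26 billion.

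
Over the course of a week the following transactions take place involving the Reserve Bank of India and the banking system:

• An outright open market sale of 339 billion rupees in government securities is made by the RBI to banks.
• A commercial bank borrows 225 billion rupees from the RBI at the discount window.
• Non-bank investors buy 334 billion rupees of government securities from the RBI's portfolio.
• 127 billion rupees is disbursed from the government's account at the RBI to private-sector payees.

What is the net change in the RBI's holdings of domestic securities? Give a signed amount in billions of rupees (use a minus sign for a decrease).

-673 billion

RBI balance sheet:
  Assets:      Securities −673B, Loans to banks +225B
  Liabilities: Bank reserves −321B, Government deposits −127B
Commercial banking system:
  Assets:      Reserves at CB −321B, Securities +339B
  Liabilities: Checkable deposits −207B, Borrowings from CB +225B
So the change in the RBI's holdings of domestic securities is -673 billion.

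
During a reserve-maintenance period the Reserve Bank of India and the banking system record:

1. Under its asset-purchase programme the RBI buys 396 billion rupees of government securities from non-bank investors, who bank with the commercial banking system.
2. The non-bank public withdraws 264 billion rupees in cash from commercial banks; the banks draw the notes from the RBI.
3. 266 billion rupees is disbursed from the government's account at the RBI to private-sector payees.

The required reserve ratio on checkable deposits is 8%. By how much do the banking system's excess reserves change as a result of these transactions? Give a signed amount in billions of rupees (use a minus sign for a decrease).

Asset purchase (from non-banks) 396 billion rupees: reserves +396B, deposits +396B.
Currency withdrawal 264 billion rupees: reserves −264B, deposits −264B.
Government spending 266 billion rupees: reserves +266B, deposits +266B.
Totals: Δreserves = +398B, Δdeposits = +398B.
Δrequired reserves = 8% × +398B = +31.84B.
Δexcess reserves = Δreserves − Δrequired = +398B − (+31.84B) = +366.16 billion.

+366.16 billion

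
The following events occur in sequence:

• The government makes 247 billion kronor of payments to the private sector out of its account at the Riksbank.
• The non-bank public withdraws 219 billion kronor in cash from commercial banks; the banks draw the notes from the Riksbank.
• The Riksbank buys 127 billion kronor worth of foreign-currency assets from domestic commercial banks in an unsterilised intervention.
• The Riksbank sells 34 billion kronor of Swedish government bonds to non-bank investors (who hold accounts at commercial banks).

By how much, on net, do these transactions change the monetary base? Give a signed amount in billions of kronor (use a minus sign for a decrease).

Riksbank balance sheet:
  Assets:      Securities −34B, Foreign assets +127B
  Liabilities: Bank reserves +121B, Currency in circulation +219B, Government deposits −247B
Monetary base = currency + reserves: +219B + (+121B) = +340 billion.

+340 billion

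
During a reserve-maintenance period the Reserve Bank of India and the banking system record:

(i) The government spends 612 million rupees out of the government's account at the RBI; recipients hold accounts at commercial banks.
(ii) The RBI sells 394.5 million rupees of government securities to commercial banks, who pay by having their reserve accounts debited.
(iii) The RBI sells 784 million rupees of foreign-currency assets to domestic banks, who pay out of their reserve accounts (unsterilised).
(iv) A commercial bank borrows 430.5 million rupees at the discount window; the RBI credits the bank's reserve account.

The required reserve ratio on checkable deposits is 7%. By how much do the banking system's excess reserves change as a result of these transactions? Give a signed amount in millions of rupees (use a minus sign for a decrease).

-178.84 million

Government spending 612 million rupees: reserves +612M, deposits +612M.
OMO sale (to banks) 394.5 million rupees: reserves −394.5M, deposits 0.
FX sale 784 million rupees: reserves −784M, deposits 0.
Discount-window loan 430.5 million rupees: reserves +430.5M, deposits 0.
Totals: Δreserves = −136M, Δdeposits = +612M.
Δrequired reserves = 7% × +612M = +42.84M.
Δexcess reserves = Δreserves − Δrequired = −136M − (+42.84M) = -178.84 million.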